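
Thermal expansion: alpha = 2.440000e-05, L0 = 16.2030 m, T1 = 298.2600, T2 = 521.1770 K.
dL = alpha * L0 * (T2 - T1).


dT = 222.9170 K
dL = 2.440000e-05 * 16.2030 * 222.9170 = 0.088131 m
L_final = 16.291131 m

dL = 0.088131 m


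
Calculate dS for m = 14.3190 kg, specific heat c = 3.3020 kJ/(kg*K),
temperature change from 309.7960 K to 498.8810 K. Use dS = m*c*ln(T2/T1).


T2/T1 = 1.6104
ln(T2/T1) = 0.4765
dS = 14.3190 * 3.3020 * 0.4765 = 22.5274 kJ/K

22.5274 kJ/K


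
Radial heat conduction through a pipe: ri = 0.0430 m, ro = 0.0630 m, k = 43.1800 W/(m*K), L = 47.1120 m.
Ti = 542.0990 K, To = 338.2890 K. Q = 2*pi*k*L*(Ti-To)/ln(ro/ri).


dT = 203.8100 K
ln(ro/ri) = 0.3819
Q = 2*pi*43.1800*47.1120*203.8100 / 0.3819 = 6820724.7032 W

6820724.7032 W


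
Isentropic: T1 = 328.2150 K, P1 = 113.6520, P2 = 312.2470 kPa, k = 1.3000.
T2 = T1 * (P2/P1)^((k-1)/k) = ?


(k-1)/k = 0.2308
(P2/P1)^exp = 1.2627
T2 = 328.2150 * 1.2627 = 414.4269 K

414.4269 K


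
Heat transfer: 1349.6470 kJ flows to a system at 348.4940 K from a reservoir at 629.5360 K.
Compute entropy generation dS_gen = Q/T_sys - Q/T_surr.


dS_sys = 1349.6470/348.4940 = 3.8728 kJ/K
dS_surr = -1349.6470/629.5360 = -2.1439 kJ/K
dS_gen = 3.8728 - 2.1439 = 1.7289 kJ/K (irreversible)

dS_gen = 1.7289 kJ/K, irreversible


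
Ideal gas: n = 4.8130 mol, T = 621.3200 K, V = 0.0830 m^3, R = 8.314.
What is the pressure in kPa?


P = nRT/V = 4.8130 * 8.314 * 621.3200 / 0.0830
= 24862.2950 / 0.0830 = 299545.7230 Pa = 299.5457 kPa

299.5457 kPa


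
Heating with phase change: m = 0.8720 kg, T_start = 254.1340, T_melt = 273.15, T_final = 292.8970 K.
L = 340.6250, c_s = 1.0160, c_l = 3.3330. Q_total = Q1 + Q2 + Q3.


Q1 (sensible, solid) = 0.8720 * 1.0160 * 19.0160 = 16.8473 kJ
Q2 (latent) = 0.8720 * 340.6250 = 297.0250 kJ
Q3 (sensible, liquid) = 0.8720 * 3.3330 * 19.7470 = 57.3922 kJ
Q_total = 371.2645 kJ

371.2645 kJ


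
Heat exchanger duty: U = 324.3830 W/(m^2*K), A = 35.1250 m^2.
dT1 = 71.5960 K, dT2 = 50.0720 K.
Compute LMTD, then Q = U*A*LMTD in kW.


LMTD = 60.1940 K
Q = 324.3830 * 35.1250 * 60.1940 = 685847.4657 W = 685.8475 kW

685.8475 kW


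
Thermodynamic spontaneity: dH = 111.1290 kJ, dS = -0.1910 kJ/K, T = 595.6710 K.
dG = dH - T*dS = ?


T*dS = 595.6710 * -0.1910 = -113.7732 kJ
dG = 111.1290 + 113.7732 = 224.9022 kJ (non-spontaneous)

dG = 224.9022 kJ, non-spontaneous


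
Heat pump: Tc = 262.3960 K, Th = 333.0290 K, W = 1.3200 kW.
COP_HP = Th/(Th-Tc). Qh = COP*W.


COP = 333.0290 / 70.6330 = 4.7149
Qh = 4.7149 * 1.3200 = 6.2237 kW

COP = 4.7149, Qh = 6.2237 kW


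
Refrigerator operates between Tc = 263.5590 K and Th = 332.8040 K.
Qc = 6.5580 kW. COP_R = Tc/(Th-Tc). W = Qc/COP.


COP = 263.5590 / 69.2450 = 3.8062
W = 6.5580 / 3.8062 = 1.7230 kW

COP = 3.8062, W = 1.7230 kW


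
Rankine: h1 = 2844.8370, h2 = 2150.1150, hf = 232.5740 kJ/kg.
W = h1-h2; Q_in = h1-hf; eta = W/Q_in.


W = 694.7220 kJ/kg
Q_in = 2612.2630 kJ/kg
eta = 0.2659 = 26.5946%

eta = 26.5946%


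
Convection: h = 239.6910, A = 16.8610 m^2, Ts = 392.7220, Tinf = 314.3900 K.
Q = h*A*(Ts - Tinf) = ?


dT = 78.3320 K
Q = 239.6910 * 16.8610 * 78.3320 = 316573.2909 W

316573.2909 W


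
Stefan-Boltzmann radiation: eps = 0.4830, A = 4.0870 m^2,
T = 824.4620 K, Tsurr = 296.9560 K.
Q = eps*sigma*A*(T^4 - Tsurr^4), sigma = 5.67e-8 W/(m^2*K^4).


T^4 = 4.6204e+11
Tsurr^4 = 7.7762e+09
Q = 0.4830 * 5.67e-8 * 4.0870 * 4.5427e+11 = 50844.7352 W

50844.7352 W


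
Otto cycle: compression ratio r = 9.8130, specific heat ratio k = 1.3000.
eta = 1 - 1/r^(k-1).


r^(k-1) = 1.9840
eta = 1 - 1/1.9840 = 0.4960 = 49.5966%

49.5966%


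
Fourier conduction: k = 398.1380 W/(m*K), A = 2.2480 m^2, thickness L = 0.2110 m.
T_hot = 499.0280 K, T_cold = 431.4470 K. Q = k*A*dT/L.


dT = 67.5810 K
Q = 398.1380 * 2.2480 * 67.5810 / 0.2110 = 286663.2999 W

286663.2999 W


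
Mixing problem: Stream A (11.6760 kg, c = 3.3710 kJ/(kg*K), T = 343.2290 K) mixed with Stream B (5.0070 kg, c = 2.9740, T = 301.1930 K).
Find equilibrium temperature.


num = 17994.4336
den = 54.2506
Tf = 331.6909 K

331.6909 K


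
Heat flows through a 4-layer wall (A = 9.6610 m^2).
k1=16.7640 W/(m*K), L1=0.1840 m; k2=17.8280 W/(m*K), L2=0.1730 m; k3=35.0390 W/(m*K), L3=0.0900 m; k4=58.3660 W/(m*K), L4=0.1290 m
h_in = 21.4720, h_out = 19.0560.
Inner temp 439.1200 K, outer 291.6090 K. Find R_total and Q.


R_conv_in = 1/(21.4720*9.6610) = 0.0048
R_1 = 0.1840/(16.7640*9.6610) = 0.0011
R_2 = 0.1730/(17.8280*9.6610) = 0.0010
R_3 = 0.0900/(35.0390*9.6610) = 0.0003
R_4 = 0.1290/(58.3660*9.6610) = 0.0002
R_conv_out = 1/(19.0560*9.6610) = 0.0054
R_total = 0.0129 K/W
Q = 147.5110 / 0.0129 = 11445.9101 W

R_total = 0.0129 K/W, Q = 11445.9101 W


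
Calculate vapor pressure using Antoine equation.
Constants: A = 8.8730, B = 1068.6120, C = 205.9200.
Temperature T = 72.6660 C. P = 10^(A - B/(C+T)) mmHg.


C+T = 278.5860
B/(C+T) = 3.8358
log10(P) = 8.8730 - 3.8358 = 5.0372
P = 10^5.0372 = 108932.5242 mmHg

108932.5242 mmHg


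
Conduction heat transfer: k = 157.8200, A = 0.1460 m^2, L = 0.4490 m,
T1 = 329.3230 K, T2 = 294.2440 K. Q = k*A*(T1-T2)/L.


dT = 35.0790 K
Q = 157.8200 * 0.1460 * 35.0790 / 0.4490 = 1800.1793 W

1800.1793 W


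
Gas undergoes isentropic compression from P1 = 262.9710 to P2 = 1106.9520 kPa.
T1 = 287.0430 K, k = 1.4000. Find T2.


(k-1)/k = 0.2857
(P2/P1)^exp = 1.5078
T2 = 287.0430 * 1.5078 = 432.8085 K

432.8085 K


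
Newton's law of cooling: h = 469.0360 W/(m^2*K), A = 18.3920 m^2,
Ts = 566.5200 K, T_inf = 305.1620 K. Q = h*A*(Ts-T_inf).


dT = 261.3580 K
Q = 469.0360 * 18.3920 * 261.3580 = 2254607.4299 W

2254607.4299 W


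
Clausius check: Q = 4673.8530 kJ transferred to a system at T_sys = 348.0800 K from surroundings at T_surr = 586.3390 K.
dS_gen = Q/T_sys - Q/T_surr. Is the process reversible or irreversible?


dS_sys = 4673.8530/348.0800 = 13.4275 kJ/K
dS_surr = -4673.8530/586.3390 = -7.9712 kJ/K
dS_gen = 13.4275 - 7.9712 = 5.4563 kJ/K (irreversible)

dS_gen = 5.4563 kJ/K, irreversible


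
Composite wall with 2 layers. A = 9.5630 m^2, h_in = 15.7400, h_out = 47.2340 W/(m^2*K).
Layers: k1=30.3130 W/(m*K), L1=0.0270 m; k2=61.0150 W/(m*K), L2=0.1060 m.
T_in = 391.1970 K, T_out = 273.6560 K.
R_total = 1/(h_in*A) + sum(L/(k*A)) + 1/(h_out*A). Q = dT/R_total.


R_conv_in = 1/(15.7400*9.5630) = 0.0066
R_1 = 0.0270/(30.3130*9.5630) = 9.3141e-05
R_2 = 0.1060/(61.0150*9.5630) = 0.0002
R_conv_out = 1/(47.2340*9.5630) = 0.0022
R_total = 0.0091 K/W
Q = 117.5410 / 0.0091 = 12870.9984 W

R_total = 0.0091 K/W, Q = 12870.9984 W


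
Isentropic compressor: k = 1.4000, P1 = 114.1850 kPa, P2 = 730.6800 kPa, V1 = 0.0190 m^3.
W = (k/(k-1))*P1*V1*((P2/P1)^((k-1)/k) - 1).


(k-1)/k = 0.2857
(P2/P1)^exp = 1.6995
W = 3.5000 * 114.1850 * 0.0190 * (1.6995 - 1) = 5.3115 kJ

5.3115 kJ


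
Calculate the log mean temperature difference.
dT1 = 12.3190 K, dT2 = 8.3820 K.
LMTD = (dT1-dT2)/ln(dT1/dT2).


dT1/dT2 = 1.4697
ln(dT1/dT2) = 0.3851
LMTD = 3.9370 / 0.3851 = 10.2245 K

10.2245 K


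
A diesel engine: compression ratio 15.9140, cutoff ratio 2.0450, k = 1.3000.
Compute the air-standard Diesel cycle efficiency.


r^(k-1) = 2.2937
rc^k = 2.5346
eta = 0.5075 = 50.7520%

50.7520%


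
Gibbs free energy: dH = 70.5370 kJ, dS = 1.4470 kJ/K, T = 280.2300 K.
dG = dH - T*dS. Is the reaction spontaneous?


T*dS = 280.2300 * 1.4470 = 405.4928 kJ
dG = 70.5370 - 405.4928 = -334.9558 kJ (spontaneous)

dG = -334.9558 kJ, spontaneous


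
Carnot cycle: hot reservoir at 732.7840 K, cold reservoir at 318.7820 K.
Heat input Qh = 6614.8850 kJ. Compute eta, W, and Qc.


eta = 1 - 318.7820/732.7840 = 0.5650
W = 0.5650 * 6614.8850 = 3737.2208 kJ
Qc = 6614.8850 - 3737.2208 = 2877.6642 kJ

eta = 56.4971%, W = 3737.2208 kJ, Qc = 2877.6642 kJ


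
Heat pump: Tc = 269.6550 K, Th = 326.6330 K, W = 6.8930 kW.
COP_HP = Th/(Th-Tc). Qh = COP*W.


COP = 326.6330 / 56.9780 = 5.7326
Qh = 5.7326 * 6.8930 = 39.5149 kW

COP = 5.7326, Qh = 39.5149 kW


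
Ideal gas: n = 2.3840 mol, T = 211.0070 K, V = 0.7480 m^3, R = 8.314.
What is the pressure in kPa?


P = nRT/V = 2.3840 * 8.314 * 211.0070 / 0.7480
= 4182.2803 / 0.7480 = 5591.2838 Pa = 5.5913 kPa

5.5913 kPa


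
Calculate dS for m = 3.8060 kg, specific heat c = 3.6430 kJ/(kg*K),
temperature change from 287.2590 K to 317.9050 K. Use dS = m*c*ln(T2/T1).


T2/T1 = 1.1067
ln(T2/T1) = 0.1014
dS = 3.8060 * 3.6430 * 0.1014 = 1.4055 kJ/K

1.4055 kJ/K


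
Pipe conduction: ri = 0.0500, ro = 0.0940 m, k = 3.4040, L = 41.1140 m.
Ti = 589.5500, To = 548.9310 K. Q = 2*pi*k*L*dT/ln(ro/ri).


dT = 40.6190 K
ln(ro/ri) = 0.6313
Q = 2*pi*3.4040*41.1140*40.6190 / 0.6313 = 56581.1807 W

56581.1807 W


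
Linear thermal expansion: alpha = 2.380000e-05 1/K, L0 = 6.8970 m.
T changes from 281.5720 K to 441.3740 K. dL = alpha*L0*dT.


dT = 159.8020 K
dL = 2.380000e-05 * 6.8970 * 159.8020 = 0.026231 m
L_final = 6.923231 m

dL = 0.026231 m


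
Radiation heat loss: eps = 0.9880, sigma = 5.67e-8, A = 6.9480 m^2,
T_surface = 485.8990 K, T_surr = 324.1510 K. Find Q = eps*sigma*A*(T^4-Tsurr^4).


T^4 = 5.5742e+10
Tsurr^4 = 1.1041e+10
Q = 0.9880 * 5.67e-8 * 6.9480 * 4.4702e+10 = 17398.9712 W

17398.9712 W


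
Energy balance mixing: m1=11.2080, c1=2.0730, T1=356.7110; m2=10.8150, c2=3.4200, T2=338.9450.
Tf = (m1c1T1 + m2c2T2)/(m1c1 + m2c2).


num = 20824.5494
den = 60.2215
Tf = 345.7993 K

345.7993 K


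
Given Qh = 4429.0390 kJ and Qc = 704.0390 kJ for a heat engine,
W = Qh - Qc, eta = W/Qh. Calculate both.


W = 4429.0390 - 704.0390 = 3725.0000 kJ
eta = 3725.0000 / 4429.0390 = 0.8410 = 84.1040%

W = 3725.0000 kJ, eta = 84.1040%


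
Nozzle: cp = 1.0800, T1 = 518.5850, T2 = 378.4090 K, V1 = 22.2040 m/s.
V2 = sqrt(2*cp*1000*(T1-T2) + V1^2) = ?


dT = 140.1760 K
2*cp*1000*dT = 302780.1600
V1^2 = 493.0176
V2 = sqrt(303273.1776) = 550.7024 m/s

550.7024 m/s


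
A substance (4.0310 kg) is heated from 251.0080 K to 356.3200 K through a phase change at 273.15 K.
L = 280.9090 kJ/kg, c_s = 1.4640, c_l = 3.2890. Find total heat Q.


Q1 (sensible, solid) = 4.0310 * 1.4640 * 22.1420 = 130.6684 kJ
Q2 (latent) = 4.0310 * 280.9090 = 1132.3442 kJ
Q3 (sensible, liquid) = 4.0310 * 3.2890 * 83.1700 = 1102.6645 kJ
Q_total = 2365.6771 kJ

2365.6771 kJ


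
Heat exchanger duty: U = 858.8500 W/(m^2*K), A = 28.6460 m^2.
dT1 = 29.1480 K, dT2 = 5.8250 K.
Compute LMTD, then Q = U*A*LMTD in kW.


LMTD = 14.4843 K
Q = 858.8500 * 28.6460 * 14.4843 = 356351.4533 W = 356.3515 kW

356.3515 kW


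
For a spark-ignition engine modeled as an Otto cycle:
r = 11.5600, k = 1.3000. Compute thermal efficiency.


r^(k-1) = 2.0840
eta = 1 - 1/2.0840 = 0.5201 = 52.0142%

52.0142%


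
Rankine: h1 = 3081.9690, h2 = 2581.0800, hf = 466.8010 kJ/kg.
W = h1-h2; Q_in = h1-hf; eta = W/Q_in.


W = 500.8890 kJ/kg
Q_in = 2615.1680 kJ/kg
eta = 0.1915 = 19.1532%

eta = 19.1532%


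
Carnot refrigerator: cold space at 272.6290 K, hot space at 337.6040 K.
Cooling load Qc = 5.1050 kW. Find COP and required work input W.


COP = 272.6290 / 64.9750 = 4.1959
W = 5.1050 / 4.1959 = 1.2167 kW

COP = 4.1959, W = 1.2167 kW


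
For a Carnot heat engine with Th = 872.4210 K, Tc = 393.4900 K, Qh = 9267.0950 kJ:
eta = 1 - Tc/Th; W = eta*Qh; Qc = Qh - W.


eta = 1 - 393.4900/872.4210 = 0.5490
W = 0.5490 * 9267.0950 = 5087.3364 kJ
Qc = 9267.0950 - 5087.3364 = 4179.7586 kJ

eta = 54.8968%, W = 5087.3364 kJ, Qc = 4179.7586 kJ


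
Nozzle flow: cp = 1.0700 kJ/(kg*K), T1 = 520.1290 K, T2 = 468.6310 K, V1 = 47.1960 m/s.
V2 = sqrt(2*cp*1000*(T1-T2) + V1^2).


dT = 51.4980 K
2*cp*1000*dT = 110205.7200
V1^2 = 2227.4624
V2 = sqrt(112433.1824) = 335.3106 m/s

335.3106 m/s


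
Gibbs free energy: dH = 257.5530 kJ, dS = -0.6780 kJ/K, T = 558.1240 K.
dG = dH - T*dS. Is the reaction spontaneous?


T*dS = 558.1240 * -0.6780 = -378.4081 kJ
dG = 257.5530 + 378.4081 = 635.9611 kJ (non-spontaneous)

dG = 635.9611 kJ, non-spontaneous


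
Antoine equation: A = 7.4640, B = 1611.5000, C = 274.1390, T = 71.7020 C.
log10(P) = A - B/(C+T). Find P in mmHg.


C+T = 345.8410
B/(C+T) = 4.6597
log10(P) = 7.4640 - 4.6597 = 2.8043
P = 10^2.8043 = 637.3005 mmHg

637.3005 mmHg


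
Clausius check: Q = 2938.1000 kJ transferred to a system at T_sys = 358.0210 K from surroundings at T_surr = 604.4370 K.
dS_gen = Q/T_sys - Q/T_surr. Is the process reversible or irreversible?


dS_sys = 2938.1000/358.0210 = 8.2065 kJ/K
dS_surr = -2938.1000/604.4370 = -4.8609 kJ/K
dS_gen = 8.2065 - 4.8609 = 3.3456 kJ/K (irreversible)

dS_gen = 3.3456 kJ/K, irreversible


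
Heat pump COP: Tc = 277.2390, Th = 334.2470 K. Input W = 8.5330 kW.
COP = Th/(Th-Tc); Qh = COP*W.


COP = 334.2470 / 57.0080 = 5.8632
Qh = 5.8632 * 8.5330 = 50.0303 kW

COP = 5.8632, Qh = 50.0303 kW


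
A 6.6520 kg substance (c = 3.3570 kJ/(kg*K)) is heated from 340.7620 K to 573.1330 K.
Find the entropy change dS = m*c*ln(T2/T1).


T2/T1 = 1.6819
ln(T2/T1) = 0.5199
dS = 6.6520 * 3.3570 * 0.5199 = 11.6105 kJ/K

11.6105 kJ/K


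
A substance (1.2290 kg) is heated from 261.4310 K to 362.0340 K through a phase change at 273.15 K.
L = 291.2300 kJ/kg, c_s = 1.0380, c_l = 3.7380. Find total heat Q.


Q1 (sensible, solid) = 1.2290 * 1.0380 * 11.7190 = 14.9500 kJ
Q2 (latent) = 1.2290 * 291.2300 = 357.9217 kJ
Q3 (sensible, liquid) = 1.2290 * 3.7380 * 88.8840 = 408.3333 kJ
Q_total = 781.2049 kJ

781.2049 kJ


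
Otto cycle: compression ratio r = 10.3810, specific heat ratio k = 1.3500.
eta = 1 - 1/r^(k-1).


r^(k-1) = 2.2682
eta = 1 - 1/2.2682 = 0.5591 = 55.9124%

55.9124%


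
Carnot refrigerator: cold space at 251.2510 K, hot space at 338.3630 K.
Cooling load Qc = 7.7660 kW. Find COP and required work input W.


COP = 251.2510 / 87.1120 = 2.8842
W = 7.7660 / 2.8842 = 2.6926 kW

COP = 2.8842, W = 2.6926 kW


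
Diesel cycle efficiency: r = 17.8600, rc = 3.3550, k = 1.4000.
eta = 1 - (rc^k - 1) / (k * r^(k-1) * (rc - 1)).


r^(k-1) = 3.1678
rc^k = 5.4446
eta = 0.5744 = 57.4435%

57.4435%


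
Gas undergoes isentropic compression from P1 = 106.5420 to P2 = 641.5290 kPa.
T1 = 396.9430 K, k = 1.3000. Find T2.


(k-1)/k = 0.2308
(P2/P1)^exp = 1.5133
T2 = 396.9430 * 1.5133 = 600.7003 K

600.7003 K


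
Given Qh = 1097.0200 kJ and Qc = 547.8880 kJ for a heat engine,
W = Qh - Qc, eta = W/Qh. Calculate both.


W = 1097.0200 - 547.8880 = 549.1320 kJ
eta = 549.1320 / 1097.0200 = 0.5006 = 50.0567%

W = 549.1320 kJ, eta = 50.0567%


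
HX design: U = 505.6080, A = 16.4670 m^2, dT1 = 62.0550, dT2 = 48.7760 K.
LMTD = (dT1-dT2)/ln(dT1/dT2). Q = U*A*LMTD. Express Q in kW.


LMTD = 55.1493 K
Q = 505.6080 * 16.4670 * 55.1493 = 459164.7219 W = 459.1647 kW

459.1647 kW


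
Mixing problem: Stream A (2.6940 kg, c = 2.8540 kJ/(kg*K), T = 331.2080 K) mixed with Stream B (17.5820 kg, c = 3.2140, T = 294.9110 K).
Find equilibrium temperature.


num = 19211.5434
den = 64.1972
Tf = 299.2582 K

299.2582 K


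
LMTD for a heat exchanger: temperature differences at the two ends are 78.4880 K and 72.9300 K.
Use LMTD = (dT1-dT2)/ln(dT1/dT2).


dT1/dT2 = 1.0762
ln(dT1/dT2) = 0.0734
LMTD = 5.5580 / 0.0734 = 75.6750 K

75.6750 K


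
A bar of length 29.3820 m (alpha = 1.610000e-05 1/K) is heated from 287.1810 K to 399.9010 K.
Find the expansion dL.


dT = 112.7200 K
dL = 1.610000e-05 * 29.3820 * 112.7200 = 0.053322 m
L_final = 29.435322 m

dL = 0.053322 m


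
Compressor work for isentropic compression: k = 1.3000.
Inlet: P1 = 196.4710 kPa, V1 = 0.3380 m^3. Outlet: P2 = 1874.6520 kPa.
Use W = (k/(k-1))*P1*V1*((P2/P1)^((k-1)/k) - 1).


(k-1)/k = 0.2308
(P2/P1)^exp = 1.6829
W = 4.3333 * 196.4710 * 0.3380 * (1.6829 - 1) = 196.5237 kJ

196.5237 kJ


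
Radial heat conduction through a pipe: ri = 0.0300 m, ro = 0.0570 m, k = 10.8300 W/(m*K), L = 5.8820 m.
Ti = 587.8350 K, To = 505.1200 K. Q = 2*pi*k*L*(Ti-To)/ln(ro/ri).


dT = 82.7150 K
ln(ro/ri) = 0.6419
Q = 2*pi*10.8300*5.8820*82.7150 / 0.6419 = 51580.0126 W

51580.0126 W


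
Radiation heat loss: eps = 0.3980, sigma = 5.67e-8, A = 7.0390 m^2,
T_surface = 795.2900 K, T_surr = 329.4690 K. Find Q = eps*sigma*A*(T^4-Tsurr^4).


T^4 = 4.0004e+11
Tsurr^4 = 1.1783e+10
Q = 0.3980 * 5.67e-8 * 7.0390 * 3.8826e+11 = 61672.9819 W

61672.9819 W


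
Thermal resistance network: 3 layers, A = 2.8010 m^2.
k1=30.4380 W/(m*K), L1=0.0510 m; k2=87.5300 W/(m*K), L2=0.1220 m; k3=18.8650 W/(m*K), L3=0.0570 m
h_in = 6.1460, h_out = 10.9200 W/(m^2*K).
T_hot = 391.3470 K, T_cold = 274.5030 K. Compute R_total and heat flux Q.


R_conv_in = 1/(6.1460*2.8010) = 0.0581
R_1 = 0.0510/(30.4380*2.8010) = 0.0006
R_2 = 0.1220/(87.5300*2.8010) = 0.0005
R_3 = 0.0570/(18.8650*2.8010) = 0.0011
R_conv_out = 1/(10.9200*2.8010) = 0.0327
R_total = 0.0930 K/W
Q = 116.8440 / 0.0930 = 1256.9644 W

R_total = 0.0930 K/W, Q = 1256.9644 W


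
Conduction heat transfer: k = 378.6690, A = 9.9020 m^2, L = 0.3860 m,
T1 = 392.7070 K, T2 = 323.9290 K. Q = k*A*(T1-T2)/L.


dT = 68.7780 K
Q = 378.6690 * 9.9020 * 68.7780 / 0.3860 = 668105.2937 W

668105.2937 W


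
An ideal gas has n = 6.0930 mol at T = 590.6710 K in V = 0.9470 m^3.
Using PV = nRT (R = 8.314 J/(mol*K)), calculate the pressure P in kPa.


P = nRT/V = 6.0930 * 8.314 * 590.6710 / 0.9470
= 29921.7402 / 0.9470 = 31596.3465 Pa = 31.5963 kPa

31.5963 kPa


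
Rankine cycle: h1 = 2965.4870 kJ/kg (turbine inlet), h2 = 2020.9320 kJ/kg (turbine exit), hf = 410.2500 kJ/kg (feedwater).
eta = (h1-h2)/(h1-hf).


W = 944.5550 kJ/kg
Q_in = 2555.2370 kJ/kg
eta = 0.3697 = 36.9655%

eta = 36.9655%


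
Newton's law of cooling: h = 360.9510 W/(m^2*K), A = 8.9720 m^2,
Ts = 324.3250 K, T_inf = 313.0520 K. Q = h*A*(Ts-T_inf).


dT = 11.2730 K
Q = 360.9510 * 8.9720 * 11.2730 = 36507.0736 W

36507.0736 W


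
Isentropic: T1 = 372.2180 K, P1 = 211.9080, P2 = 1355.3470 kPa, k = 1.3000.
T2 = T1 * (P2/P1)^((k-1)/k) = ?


(k-1)/k = 0.2308
(P2/P1)^exp = 1.5345
T2 = 372.2180 * 1.5345 = 571.1827 K

571.1827 K


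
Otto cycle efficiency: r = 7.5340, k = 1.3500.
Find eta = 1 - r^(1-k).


r^(k-1) = 2.0275
eta = 1 - 1/2.0275 = 0.5068 = 50.6780%

50.6780%


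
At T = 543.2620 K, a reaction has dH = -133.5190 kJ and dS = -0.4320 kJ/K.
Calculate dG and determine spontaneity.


T*dS = 543.2620 * -0.4320 = -234.6892 kJ
dG = -133.5190 + 234.6892 = 101.1702 kJ (non-spontaneous)

dG = 101.1702 kJ, non-spontaneous


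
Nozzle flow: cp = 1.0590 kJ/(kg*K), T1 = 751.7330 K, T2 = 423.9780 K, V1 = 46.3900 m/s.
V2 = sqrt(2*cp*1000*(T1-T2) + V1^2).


dT = 327.7550 K
2*cp*1000*dT = 694185.0900
V1^2 = 2152.0321
V2 = sqrt(696337.1221) = 834.4682 m/s

834.4682 m/s


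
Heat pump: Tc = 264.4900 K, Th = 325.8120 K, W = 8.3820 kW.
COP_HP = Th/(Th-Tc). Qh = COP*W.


COP = 325.8120 / 61.3220 = 5.3131
Qh = 5.3131 * 8.3820 = 44.5347 kW

COP = 5.3131, Qh = 44.5347 kW


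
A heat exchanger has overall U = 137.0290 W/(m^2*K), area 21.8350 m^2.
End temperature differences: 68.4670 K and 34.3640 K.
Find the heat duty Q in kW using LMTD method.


LMTD = 49.4718 K
Q = 137.0290 * 21.8350 * 49.4718 = 148020.9868 W = 148.0210 kW

148.0210 kW


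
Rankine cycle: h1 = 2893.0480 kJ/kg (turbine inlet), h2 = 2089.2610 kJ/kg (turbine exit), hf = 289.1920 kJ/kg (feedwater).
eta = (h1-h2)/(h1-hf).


W = 803.7870 kJ/kg
Q_in = 2603.8560 kJ/kg
eta = 0.3087 = 30.8691%

eta = 30.8691%


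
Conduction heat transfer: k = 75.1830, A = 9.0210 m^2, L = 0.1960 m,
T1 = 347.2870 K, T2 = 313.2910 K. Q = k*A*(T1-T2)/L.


dT = 33.9960 K
Q = 75.1830 * 9.0210 * 33.9960 / 0.1960 = 117637.5804 W

117637.5804 W


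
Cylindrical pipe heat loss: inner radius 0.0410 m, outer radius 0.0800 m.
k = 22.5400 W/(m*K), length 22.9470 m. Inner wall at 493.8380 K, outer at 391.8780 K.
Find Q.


dT = 101.9600 K
ln(ro/ri) = 0.6685
Q = 2*pi*22.5400*22.9470*101.9600 / 0.6685 = 495698.5255 W

495698.5255 W


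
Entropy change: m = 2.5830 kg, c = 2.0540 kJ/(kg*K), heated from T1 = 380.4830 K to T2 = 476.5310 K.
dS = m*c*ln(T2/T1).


T2/T1 = 1.2524
ln(T2/T1) = 0.2251
dS = 2.5830 * 2.0540 * 0.2251 = 1.1942 kJ/K

1.1942 kJ/K


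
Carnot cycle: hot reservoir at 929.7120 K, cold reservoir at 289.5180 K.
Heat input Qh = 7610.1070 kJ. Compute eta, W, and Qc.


eta = 1 - 289.5180/929.7120 = 0.6886
W = 0.6886 * 7610.1070 = 5240.2732 kJ
Qc = 7610.1070 - 5240.2732 = 2369.8338 kJ

eta = 68.8594%, W = 5240.2732 kJ, Qc = 2369.8338 kJ


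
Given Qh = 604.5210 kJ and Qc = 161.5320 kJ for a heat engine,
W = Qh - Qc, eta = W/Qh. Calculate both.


W = 604.5210 - 161.5320 = 442.9890 kJ
eta = 442.9890 / 604.5210 = 0.7328 = 73.2793%

W = 442.9890 kJ, eta = 73.2793%


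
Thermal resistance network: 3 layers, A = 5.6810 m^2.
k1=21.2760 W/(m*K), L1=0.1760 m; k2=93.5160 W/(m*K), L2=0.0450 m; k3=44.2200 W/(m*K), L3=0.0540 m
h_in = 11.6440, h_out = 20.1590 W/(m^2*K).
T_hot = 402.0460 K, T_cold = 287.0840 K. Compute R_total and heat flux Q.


R_conv_in = 1/(11.6440*5.6810) = 0.0151
R_1 = 0.1760/(21.2760*5.6810) = 0.0015
R_2 = 0.0450/(93.5160*5.6810) = 8.4704e-05
R_3 = 0.0540/(44.2200*5.6810) = 0.0002
R_conv_out = 1/(20.1590*5.6810) = 0.0087
R_total = 0.0256 K/W
Q = 114.9620 / 0.0256 = 4489.8456 W

R_total = 0.0256 K/W, Q = 4489.8456 W


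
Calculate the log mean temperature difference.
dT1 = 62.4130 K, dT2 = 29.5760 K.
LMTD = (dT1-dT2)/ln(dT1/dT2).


dT1/dT2 = 2.1103
ln(dT1/dT2) = 0.7468
LMTD = 32.8370 / 0.7468 = 43.9697 K

43.9697 K


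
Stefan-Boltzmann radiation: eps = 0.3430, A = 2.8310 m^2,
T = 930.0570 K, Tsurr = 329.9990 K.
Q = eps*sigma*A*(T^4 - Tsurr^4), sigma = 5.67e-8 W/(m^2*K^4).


T^4 = 7.4824e+11
Tsurr^4 = 1.1859e+10
Q = 0.3430 * 5.67e-8 * 2.8310 * 7.3638e+11 = 40543.0935 W

40543.0935 W


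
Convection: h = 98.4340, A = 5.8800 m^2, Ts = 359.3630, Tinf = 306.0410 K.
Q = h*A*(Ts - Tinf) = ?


dT = 53.3220 K
Q = 98.4340 * 5.8800 * 53.3220 = 30862.3428 W

30862.3428 W


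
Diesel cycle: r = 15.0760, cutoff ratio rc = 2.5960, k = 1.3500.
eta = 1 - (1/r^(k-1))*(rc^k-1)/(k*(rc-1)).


r^(k-1) = 2.5846
rc^k = 3.6250
eta = 0.5286 = 52.8624%

52.8624%


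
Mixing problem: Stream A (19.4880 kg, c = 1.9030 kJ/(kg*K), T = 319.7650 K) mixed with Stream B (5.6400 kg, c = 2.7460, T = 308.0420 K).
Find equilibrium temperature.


num = 16629.4793
den = 52.5731
Tf = 316.3115 K

316.3115 K


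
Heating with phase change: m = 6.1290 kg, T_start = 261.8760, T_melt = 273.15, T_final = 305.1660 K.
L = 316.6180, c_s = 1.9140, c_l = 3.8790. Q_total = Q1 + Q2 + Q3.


Q1 (sensible, solid) = 6.1290 * 1.9140 * 11.2740 = 132.2542 kJ
Q2 (latent) = 6.1290 * 316.6180 = 1940.5517 kJ
Q3 (sensible, liquid) = 6.1290 * 3.8790 * 32.0160 = 761.1609 kJ
Q_total = 2833.9669 kJ

2833.9669 kJ


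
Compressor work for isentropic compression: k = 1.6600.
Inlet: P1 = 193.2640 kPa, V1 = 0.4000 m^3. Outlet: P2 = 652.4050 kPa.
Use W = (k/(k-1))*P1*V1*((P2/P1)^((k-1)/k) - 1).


(k-1)/k = 0.3976
(P2/P1)^exp = 1.6221
W = 2.5152 * 193.2640 * 0.4000 * (1.6221 - 1) = 120.9551 kJ

120.9551 kJ


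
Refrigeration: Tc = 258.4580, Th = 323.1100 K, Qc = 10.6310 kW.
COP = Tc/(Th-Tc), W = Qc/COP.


COP = 258.4580 / 64.6520 = 3.9977
W = 10.6310 / 3.9977 = 2.6593 kW

COP = 3.9977, W = 2.6593 kW


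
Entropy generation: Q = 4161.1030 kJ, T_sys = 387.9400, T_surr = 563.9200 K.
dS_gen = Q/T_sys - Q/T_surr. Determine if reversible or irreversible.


dS_sys = 4161.1030/387.9400 = 10.7262 kJ/K
dS_surr = -4161.1030/563.9200 = -7.3789 kJ/K
dS_gen = 10.7262 - 7.3789 = 3.3473 kJ/K (irreversible)

dS_gen = 3.3473 kJ/K, irreversible


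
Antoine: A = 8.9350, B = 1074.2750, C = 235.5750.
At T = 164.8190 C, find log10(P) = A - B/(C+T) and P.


C+T = 400.3940
B/(C+T) = 2.6830
log10(P) = 8.9350 - 2.6830 = 6.2520
P = 10^6.2520 = 1786303.7051 mmHg

1786303.7051 mmHg


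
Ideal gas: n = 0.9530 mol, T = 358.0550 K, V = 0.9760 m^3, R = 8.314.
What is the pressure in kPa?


P = nRT/V = 0.9530 * 8.314 * 358.0550 / 0.9760
= 2836.9564 / 0.9760 = 2906.7176 Pa = 2.9067 kPa

2.9067 kPa


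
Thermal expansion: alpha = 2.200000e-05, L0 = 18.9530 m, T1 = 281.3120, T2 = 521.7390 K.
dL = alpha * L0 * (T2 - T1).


dT = 240.4270 K
dL = 2.200000e-05 * 18.9530 * 240.4270 = 0.100250 m
L_final = 19.053250 m

dL = 0.100250 m


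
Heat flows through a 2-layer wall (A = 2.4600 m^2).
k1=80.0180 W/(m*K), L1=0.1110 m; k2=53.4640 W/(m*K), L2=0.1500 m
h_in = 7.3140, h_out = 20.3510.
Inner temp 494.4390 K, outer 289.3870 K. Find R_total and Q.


R_conv_in = 1/(7.3140*2.4600) = 0.0556
R_1 = 0.1110/(80.0180*2.4600) = 0.0006
R_2 = 0.1500/(53.4640*2.4600) = 0.0011
R_conv_out = 1/(20.3510*2.4600) = 0.0200
R_total = 0.0773 K/W
Q = 205.0520 / 0.0773 = 2654.1219 W

R_total = 0.0773 K/W, Q = 2654.1219 W


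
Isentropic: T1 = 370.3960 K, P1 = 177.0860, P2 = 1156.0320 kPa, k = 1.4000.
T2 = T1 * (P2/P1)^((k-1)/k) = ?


(k-1)/k = 0.2857
(P2/P1)^exp = 1.7092
T2 = 370.3960 * 1.7092 = 633.0852 K

633.0852 K


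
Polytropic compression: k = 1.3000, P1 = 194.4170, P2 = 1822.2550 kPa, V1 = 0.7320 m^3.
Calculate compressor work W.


(k-1)/k = 0.2308
(P2/P1)^exp = 1.6760
W = 4.3333 * 194.4170 * 0.7320 * (1.6760 - 1) = 416.8944 kJ

416.8944 kJ


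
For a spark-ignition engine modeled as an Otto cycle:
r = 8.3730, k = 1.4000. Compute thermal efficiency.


r^(k-1) = 2.3397
eta = 1 - 1/2.3397 = 0.5726 = 57.2587%

57.2587%


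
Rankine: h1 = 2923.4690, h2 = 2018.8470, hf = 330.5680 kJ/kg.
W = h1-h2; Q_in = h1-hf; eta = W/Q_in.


W = 904.6220 kJ/kg
Q_in = 2592.9010 kJ/kg
eta = 0.3489 = 34.8884%

eta = 34.8884%


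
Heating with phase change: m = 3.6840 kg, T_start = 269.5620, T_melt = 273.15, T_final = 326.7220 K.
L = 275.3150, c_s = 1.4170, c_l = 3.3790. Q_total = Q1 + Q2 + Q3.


Q1 (sensible, solid) = 3.6840 * 1.4170 * 3.5880 = 18.7302 kJ
Q2 (latent) = 3.6840 * 275.3150 = 1014.2605 kJ
Q3 (sensible, liquid) = 3.6840 * 3.3790 * 53.5720 = 666.8769 kJ
Q_total = 1699.8675 kJ

1699.8675 kJ


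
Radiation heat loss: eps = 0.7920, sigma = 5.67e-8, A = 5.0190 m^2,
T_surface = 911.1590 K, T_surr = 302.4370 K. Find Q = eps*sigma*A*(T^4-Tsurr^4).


T^4 = 6.8925e+11
Tsurr^4 = 8.3664e+09
Q = 0.7920 * 5.67e-8 * 5.0190 * 6.8088e+11 = 153461.0615 W

153461.0615 W


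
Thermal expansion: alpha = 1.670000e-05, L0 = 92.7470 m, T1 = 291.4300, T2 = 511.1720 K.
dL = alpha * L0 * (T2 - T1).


dT = 219.7420 K
dL = 1.670000e-05 * 92.7470 * 219.7420 = 0.340353 m
L_final = 93.087353 m

dL = 0.340353 m


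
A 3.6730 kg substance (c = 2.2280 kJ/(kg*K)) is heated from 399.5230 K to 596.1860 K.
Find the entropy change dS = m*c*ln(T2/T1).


T2/T1 = 1.4922
ln(T2/T1) = 0.4003
dS = 3.6730 * 2.2280 * 0.4003 = 3.2757 kJ/K

3.2757 kJ/K


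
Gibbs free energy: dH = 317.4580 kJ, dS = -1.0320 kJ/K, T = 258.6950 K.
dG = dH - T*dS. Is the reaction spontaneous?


T*dS = 258.6950 * -1.0320 = -266.9732 kJ
dG = 317.4580 + 266.9732 = 584.4312 kJ (non-spontaneous)

dG = 584.4312 kJ, non-spontaneous


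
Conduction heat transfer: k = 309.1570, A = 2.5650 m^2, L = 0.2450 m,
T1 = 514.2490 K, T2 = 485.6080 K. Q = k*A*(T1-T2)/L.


dT = 28.6410 K
Q = 309.1570 * 2.5650 * 28.6410 / 0.2450 = 92701.8811 W

92701.8811 W


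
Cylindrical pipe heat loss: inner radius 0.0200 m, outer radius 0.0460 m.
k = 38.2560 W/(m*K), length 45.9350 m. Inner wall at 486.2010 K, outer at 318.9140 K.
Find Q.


dT = 167.2870 K
ln(ro/ri) = 0.8329
Q = 2*pi*38.2560*45.9350*167.2870 / 0.8329 = 2217623.0233 W

2217623.0233 W


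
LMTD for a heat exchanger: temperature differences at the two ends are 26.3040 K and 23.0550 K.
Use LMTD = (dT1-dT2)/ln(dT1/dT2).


dT1/dT2 = 1.1409
ln(dT1/dT2) = 0.1318
LMTD = 3.2490 / 0.1318 = 24.6438 K

24.6438 K


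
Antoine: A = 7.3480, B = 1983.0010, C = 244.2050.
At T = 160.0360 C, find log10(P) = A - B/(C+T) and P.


C+T = 404.2410
B/(C+T) = 4.9055
log10(P) = 7.3480 - 4.9055 = 2.4425
P = 10^2.4425 = 277.0180 mmHg

277.0180 mmHg


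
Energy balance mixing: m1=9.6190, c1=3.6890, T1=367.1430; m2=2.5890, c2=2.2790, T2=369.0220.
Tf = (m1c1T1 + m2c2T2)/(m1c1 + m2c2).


num = 15205.2344
den = 41.3848
Tf = 367.4109 K

367.4109 K


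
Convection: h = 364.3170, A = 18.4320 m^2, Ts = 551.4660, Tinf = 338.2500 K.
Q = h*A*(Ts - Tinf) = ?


dT = 213.2160 K
Q = 364.3170 * 18.4320 * 213.2160 = 1431764.8307 W

1431764.8307 W


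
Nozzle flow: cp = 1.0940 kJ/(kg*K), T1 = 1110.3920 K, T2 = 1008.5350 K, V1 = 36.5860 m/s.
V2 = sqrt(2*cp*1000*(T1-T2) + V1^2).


dT = 101.8570 K
2*cp*1000*dT = 222863.1160
V1^2 = 1338.5354
V2 = sqrt(224201.6514) = 473.4994 m/s

473.4994 m/s


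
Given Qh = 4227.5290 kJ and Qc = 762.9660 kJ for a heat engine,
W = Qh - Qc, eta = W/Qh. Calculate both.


W = 4227.5290 - 762.9660 = 3464.5630 kJ
eta = 3464.5630 / 4227.5290 = 0.8195 = 81.9524%

W = 3464.5630 kJ, eta = 81.9524%


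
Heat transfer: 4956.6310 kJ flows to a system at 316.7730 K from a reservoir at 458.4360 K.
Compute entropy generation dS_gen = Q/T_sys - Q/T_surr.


dS_sys = 4956.6310/316.7730 = 15.6473 kJ/K
dS_surr = -4956.6310/458.4360 = -10.8120 kJ/K
dS_gen = 15.6473 - 10.8120 = 4.8352 kJ/K (irreversible)

dS_gen = 4.8352 kJ/K, irreversible


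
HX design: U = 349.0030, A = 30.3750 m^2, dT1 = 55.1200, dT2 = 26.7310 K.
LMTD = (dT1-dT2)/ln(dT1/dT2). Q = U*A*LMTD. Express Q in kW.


LMTD = 39.2282 K
Q = 349.0030 * 30.3750 * 39.2282 = 415856.7532 W = 415.8568 kW

415.8568 kW


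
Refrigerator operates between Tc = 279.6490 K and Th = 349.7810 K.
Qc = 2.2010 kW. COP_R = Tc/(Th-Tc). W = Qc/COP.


COP = 279.6490 / 70.1320 = 3.9875
W = 2.2010 / 3.9875 = 0.5520 kW

COP = 3.9875, W = 0.5520 kW


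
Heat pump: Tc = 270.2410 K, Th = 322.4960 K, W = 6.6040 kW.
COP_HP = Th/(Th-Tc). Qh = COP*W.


COP = 322.4960 / 52.2550 = 6.1716
Qh = 6.1716 * 6.6040 = 40.7571 kW

COP = 6.1716, Qh = 40.7571 kW


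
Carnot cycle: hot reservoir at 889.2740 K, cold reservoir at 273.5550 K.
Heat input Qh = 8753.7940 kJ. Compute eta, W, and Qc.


eta = 1 - 273.5550/889.2740 = 0.6924
W = 0.6924 * 8753.7940 = 6060.9860 kJ
Qc = 8753.7940 - 6060.9860 = 2692.8080 kJ

eta = 69.2384%, W = 6060.9860 kJ, Qc = 2692.8080 kJ


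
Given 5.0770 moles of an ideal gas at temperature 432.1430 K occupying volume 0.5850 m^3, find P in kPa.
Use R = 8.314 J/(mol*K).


P = nRT/V = 5.0770 * 8.314 * 432.1430 / 0.5850
= 18240.8330 / 0.5850 = 31180.9110 Pa = 31.1809 kPa

31.1809 kPa


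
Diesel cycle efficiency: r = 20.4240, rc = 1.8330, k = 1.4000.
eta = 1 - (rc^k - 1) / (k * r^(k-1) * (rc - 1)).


r^(k-1) = 3.3424
rc^k = 2.3358
eta = 0.6573 = 65.7313%

65.7313%


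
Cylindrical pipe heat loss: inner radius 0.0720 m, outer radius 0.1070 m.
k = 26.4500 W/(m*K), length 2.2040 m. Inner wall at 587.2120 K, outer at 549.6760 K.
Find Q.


dT = 37.5360 K
ln(ro/ri) = 0.3962
Q = 2*pi*26.4500*2.2040*37.5360 / 0.3962 = 34704.9582 W

34704.9582 W


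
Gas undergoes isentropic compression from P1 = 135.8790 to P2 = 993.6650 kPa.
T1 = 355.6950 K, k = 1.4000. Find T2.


(k-1)/k = 0.2857
(P2/P1)^exp = 1.7656
T2 = 355.6950 * 1.7656 = 628.0004 K

628.0004 K


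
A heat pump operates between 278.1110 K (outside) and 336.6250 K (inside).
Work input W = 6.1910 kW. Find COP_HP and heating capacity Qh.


COP = 336.6250 / 58.5140 = 5.7529
Qh = 5.7529 * 6.1910 = 35.6162 kW

COP = 5.7529, Qh = 35.6162 kW


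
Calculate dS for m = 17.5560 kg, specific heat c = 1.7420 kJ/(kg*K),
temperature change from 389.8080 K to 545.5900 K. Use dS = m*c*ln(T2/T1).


T2/T1 = 1.3996
ln(T2/T1) = 0.3362
dS = 17.5560 * 1.7420 * 0.3362 = 10.2823 kJ/K

10.2823 kJ/K


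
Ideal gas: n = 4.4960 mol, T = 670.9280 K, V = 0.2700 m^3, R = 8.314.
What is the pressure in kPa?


P = nRT/V = 4.4960 * 8.314 * 670.9280 / 0.2700
= 25079.1169 / 0.2700 = 92885.6181 Pa = 92.8856 kPa

92.8856 kPa


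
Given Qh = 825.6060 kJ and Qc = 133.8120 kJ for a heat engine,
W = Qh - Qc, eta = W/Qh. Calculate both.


W = 825.6060 - 133.8120 = 691.7940 kJ
eta = 691.7940 / 825.6060 = 0.8379 = 83.7923%

W = 691.7940 kJ, eta = 83.7923%


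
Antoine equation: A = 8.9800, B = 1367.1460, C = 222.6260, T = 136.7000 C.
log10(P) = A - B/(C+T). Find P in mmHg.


C+T = 359.3260
B/(C+T) = 3.8048
log10(P) = 8.9800 - 3.8048 = 5.1752
P = 10^5.1752 = 149709.3355 mmHg

149709.3355 mmHg


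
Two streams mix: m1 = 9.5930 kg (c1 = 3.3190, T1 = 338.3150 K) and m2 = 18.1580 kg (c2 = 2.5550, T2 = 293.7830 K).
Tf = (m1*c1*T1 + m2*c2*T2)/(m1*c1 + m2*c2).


num = 24401.3452
den = 78.2329
Tf = 311.9066 K

311.9066 K


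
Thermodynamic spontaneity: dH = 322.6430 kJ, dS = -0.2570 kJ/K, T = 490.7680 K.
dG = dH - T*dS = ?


T*dS = 490.7680 * -0.2570 = -126.1274 kJ
dG = 322.6430 + 126.1274 = 448.7704 kJ (non-spontaneous)

dG = 448.7704 kJ, non-spontaneous


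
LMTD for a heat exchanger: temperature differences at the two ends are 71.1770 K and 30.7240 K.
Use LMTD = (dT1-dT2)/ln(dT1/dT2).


dT1/dT2 = 2.3167
ln(dT1/dT2) = 0.8401
LMTD = 40.4530 / 0.8401 = 48.1511 K

48.1511 K


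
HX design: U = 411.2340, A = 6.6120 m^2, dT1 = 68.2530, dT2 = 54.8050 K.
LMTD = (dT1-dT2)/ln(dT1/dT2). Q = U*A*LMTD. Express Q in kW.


LMTD = 61.2833 K
Q = 411.2340 * 6.6120 * 61.2833 = 166634.0873 W = 166.6341 kW

166.6341 kW


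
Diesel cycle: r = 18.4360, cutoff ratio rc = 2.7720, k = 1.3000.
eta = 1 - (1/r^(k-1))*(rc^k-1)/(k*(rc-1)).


r^(k-1) = 2.3972
rc^k = 3.7638
eta = 0.4995 = 49.9498%

49.9498%


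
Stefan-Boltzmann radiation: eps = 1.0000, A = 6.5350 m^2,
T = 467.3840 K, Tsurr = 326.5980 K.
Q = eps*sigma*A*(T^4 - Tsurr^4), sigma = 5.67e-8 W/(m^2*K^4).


T^4 = 4.7719e+10
Tsurr^4 = 1.1378e+10
Q = 1.0000 * 5.67e-8 * 6.5350 * 3.6342e+10 = 13465.8733 W

13465.8733 W


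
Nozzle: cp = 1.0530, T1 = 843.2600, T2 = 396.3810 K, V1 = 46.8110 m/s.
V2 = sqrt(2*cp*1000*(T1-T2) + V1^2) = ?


dT = 446.8790 K
2*cp*1000*dT = 941127.1740
V1^2 = 2191.2697
V2 = sqrt(943318.4437) = 971.2458 m/s

971.2458 m/s


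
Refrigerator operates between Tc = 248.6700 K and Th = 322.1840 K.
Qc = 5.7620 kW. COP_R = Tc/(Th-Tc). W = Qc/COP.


COP = 248.6700 / 73.5140 = 3.3826
W = 5.7620 / 3.3826 = 1.7034 kW

COP = 3.3826, W = 1.7034 kW


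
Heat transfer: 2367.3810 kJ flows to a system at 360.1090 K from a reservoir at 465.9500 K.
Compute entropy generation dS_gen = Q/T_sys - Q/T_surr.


dS_sys = 2367.3810/360.1090 = 6.5741 kJ/K
dS_surr = -2367.3810/465.9500 = -5.0808 kJ/K
dS_gen = 6.5741 - 5.0808 = 1.4933 kJ/K (irreversible)

dS_gen = 1.4933 kJ/K, irreversible


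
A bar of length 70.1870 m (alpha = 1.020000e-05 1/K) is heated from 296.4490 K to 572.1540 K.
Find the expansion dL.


dT = 275.7050 K
dL = 1.020000e-05 * 70.1870 * 275.7050 = 0.197379 m
L_final = 70.384379 m

dL = 0.197379 m


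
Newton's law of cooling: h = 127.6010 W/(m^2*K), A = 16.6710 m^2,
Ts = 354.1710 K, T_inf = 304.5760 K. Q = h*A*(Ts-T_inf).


dT = 49.5950 K
Q = 127.6010 * 16.6710 * 49.5950 = 105500.2829 W

105500.2829 W


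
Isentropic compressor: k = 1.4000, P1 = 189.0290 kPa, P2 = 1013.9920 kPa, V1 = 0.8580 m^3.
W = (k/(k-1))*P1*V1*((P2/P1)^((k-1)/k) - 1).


(k-1)/k = 0.2857
(P2/P1)^exp = 1.6160
W = 3.5000 * 189.0290 * 0.8580 * (1.6160 - 1) = 349.6516 kJ

349.6516 kJ


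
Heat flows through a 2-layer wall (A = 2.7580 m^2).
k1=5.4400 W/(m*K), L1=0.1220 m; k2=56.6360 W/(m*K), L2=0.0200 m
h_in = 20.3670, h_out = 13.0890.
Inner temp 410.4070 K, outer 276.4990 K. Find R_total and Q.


R_conv_in = 1/(20.3670*2.7580) = 0.0178
R_1 = 0.1220/(5.4400*2.7580) = 0.0081
R_2 = 0.0200/(56.6360*2.7580) = 0.0001
R_conv_out = 1/(13.0890*2.7580) = 0.0277
R_total = 0.0538 K/W
Q = 133.9080 / 0.0538 = 2490.7040 W

R_total = 0.0538 K/W, Q = 2490.7040 W


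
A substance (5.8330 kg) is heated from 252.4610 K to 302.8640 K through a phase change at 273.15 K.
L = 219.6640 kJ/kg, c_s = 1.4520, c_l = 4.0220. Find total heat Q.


Q1 (sensible, solid) = 5.8330 * 1.4520 * 20.6890 = 175.2258 kJ
Q2 (latent) = 5.8330 * 219.6640 = 1281.3001 kJ
Q3 (sensible, liquid) = 5.8330 * 4.0220 * 29.7140 = 697.1001 kJ
Q_total = 2153.6261 kJ

2153.6261 kJ


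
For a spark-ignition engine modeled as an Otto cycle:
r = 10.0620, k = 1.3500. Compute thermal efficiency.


r^(k-1) = 2.2436
eta = 1 - 1/2.2436 = 0.5543 = 55.4282%

55.4282%


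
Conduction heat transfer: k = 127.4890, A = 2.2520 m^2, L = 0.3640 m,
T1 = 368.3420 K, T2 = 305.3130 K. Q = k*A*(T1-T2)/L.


dT = 63.0290 K
Q = 127.4890 * 2.2520 * 63.0290 / 0.3640 = 49714.1632 W

49714.1632 W


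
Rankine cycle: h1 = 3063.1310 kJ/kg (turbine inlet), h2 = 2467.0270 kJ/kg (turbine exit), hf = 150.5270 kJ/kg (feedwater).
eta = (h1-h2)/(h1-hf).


W = 596.1040 kJ/kg
Q_in = 2912.6040 kJ/kg
eta = 0.2047 = 20.4664%

eta = 20.4664%


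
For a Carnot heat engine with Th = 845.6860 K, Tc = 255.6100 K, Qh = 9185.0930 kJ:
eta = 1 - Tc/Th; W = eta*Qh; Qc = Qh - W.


eta = 1 - 255.6100/845.6860 = 0.6977
W = 0.6977 * 9185.0930 = 6408.8834 kJ
Qc = 9185.0930 - 6408.8834 = 2776.2096 kJ

eta = 69.7748%, W = 6408.8834 kJ, Qc = 2776.2096 kJ


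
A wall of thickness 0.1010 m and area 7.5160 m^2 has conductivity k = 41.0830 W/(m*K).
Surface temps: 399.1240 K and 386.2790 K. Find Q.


dT = 12.8450 K
Q = 41.0830 * 7.5160 * 12.8450 / 0.1010 = 39270.0682 W

39270.0682 W


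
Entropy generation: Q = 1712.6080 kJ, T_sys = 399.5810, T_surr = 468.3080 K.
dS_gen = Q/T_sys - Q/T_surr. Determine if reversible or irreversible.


dS_sys = 1712.6080/399.5810 = 4.2860 kJ/K
dS_surr = -1712.6080/468.3080 = -3.6570 kJ/K
dS_gen = 4.2860 - 3.6570 = 0.6290 kJ/K (irreversible)

dS_gen = 0.6290 kJ/K, irreversible


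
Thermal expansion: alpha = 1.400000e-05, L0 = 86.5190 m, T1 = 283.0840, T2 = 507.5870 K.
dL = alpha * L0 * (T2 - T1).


dT = 224.5030 K
dL = 1.400000e-05 * 86.5190 * 224.5030 = 0.271933 m
L_final = 86.790933 m

dL = 0.271933 m


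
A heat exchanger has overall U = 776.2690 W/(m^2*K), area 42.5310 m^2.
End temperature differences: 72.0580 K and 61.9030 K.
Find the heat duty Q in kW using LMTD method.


LMTD = 66.8520 K
Q = 776.2690 * 42.5310 * 66.8520 = 2207152.0522 W = 2207.1521 kW

2207.1521 kW


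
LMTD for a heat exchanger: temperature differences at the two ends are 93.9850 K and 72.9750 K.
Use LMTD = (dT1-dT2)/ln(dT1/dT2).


dT1/dT2 = 1.2879
ln(dT1/dT2) = 0.2530
LMTD = 21.0100 / 0.2530 = 83.0375 K

83.0375 K


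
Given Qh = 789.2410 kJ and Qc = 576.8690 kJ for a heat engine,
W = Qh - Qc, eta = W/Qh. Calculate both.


W = 789.2410 - 576.8690 = 212.3720 kJ
eta = 212.3720 / 789.2410 = 0.2691 = 26.9084%

W = 212.3720 kJ, eta = 26.9084%


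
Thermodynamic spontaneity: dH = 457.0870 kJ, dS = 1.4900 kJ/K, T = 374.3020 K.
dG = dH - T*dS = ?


T*dS = 374.3020 * 1.4900 = 557.7100 kJ
dG = 457.0870 - 557.7100 = -100.6230 kJ (spontaneous)

dG = -100.6230 kJ, spontaneous


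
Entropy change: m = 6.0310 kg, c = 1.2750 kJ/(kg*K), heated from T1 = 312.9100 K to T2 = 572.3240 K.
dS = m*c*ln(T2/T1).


T2/T1 = 1.8290
ln(T2/T1) = 0.6038
dS = 6.0310 * 1.2750 * 0.6038 = 4.6429 kJ/K

4.6429 kJ/K


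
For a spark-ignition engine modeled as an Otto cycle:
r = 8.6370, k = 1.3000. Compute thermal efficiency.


r^(k-1) = 1.9095
eta = 1 - 1/1.9095 = 0.4763 = 47.6290%

47.6290%


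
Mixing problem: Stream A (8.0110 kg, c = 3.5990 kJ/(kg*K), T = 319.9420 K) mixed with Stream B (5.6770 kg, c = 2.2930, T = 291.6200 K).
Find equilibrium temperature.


num = 13020.5591
den = 41.8489
Tf = 311.1323 K

311.1323 K


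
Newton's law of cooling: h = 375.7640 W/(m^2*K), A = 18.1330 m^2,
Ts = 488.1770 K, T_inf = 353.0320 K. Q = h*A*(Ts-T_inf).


dT = 135.1450 K
Q = 375.7640 * 18.1330 * 135.1450 = 920841.3533 W

920841.3533 W


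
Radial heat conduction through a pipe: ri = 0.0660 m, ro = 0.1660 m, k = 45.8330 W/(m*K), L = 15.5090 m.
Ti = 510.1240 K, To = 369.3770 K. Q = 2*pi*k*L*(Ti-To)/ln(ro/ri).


dT = 140.7470 K
ln(ro/ri) = 0.9223
Q = 2*pi*45.8330*15.5090*140.7470 / 0.9223 = 681543.1021 W

681543.1021 W
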